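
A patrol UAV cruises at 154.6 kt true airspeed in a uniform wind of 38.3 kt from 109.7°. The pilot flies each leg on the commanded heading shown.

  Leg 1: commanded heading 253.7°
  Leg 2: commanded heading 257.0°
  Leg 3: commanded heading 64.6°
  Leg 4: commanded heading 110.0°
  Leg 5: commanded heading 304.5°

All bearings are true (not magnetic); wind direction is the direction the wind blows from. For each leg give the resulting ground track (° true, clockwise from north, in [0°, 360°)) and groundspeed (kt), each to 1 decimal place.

Leg 1: track=260.6°, groundspeed=186.9 kt
Leg 2: track=263.3°, groundspeed=188.0 kt
Leg 3: track=52.6°, groundspeed=130.4 kt
Leg 4: track=110.1°, groundspeed=116.3 kt
Leg 5: track=301.6°, groundspeed=191.9 kt

Leg 1: heading 253.7°; drift +6.9° → track 260.6°, groundspeed 186.9 kt
Leg 2: heading 257.0°; drift +6.3° → track 263.3°, groundspeed 188.0 kt
Leg 3: heading 64.6°; drift -12.0° → track 52.6°, groundspeed 130.4 kt
Leg 4: heading 110.0°; drift +0.1° → track 110.1°, groundspeed 116.3 kt
Leg 5: heading 304.5°; drift -2.9° → track 301.6°, groundspeed 191.9 kt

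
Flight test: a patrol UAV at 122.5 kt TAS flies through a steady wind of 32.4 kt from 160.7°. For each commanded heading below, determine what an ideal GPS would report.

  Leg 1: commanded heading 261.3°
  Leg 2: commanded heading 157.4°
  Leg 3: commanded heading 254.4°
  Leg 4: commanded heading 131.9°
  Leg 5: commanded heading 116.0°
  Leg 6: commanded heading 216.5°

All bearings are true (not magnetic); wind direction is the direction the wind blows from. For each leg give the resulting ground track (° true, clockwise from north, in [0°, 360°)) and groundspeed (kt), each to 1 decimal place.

Leg 1: track=275.2°, groundspeed=132.3 kt
Leg 2: track=156.2°, groundspeed=90.2 kt
Leg 3: track=268.9°, groundspeed=128.7 kt
Leg 4: track=122.5°, groundspeed=95.4 kt
Leg 5: track=103.1°, groundspeed=102.0 kt
Leg 6: track=230.9°, groundspeed=107.7 kt

Leg 1: heading 261.3°; drift +13.9° → track 275.2°, groundspeed 132.3 kt
Leg 2: heading 157.4°; drift -1.2° → track 156.2°, groundspeed 90.2 kt
Leg 3: heading 254.4°; drift +14.5° → track 268.9°, groundspeed 128.7 kt
Leg 4: heading 131.9°; drift -9.4° → track 122.5°, groundspeed 95.4 kt
Leg 5: heading 116.0°; drift -12.9° → track 103.1°, groundspeed 102.0 kt
Leg 6: heading 216.5°; drift +14.4° → track 230.9°, groundspeed 107.7 kt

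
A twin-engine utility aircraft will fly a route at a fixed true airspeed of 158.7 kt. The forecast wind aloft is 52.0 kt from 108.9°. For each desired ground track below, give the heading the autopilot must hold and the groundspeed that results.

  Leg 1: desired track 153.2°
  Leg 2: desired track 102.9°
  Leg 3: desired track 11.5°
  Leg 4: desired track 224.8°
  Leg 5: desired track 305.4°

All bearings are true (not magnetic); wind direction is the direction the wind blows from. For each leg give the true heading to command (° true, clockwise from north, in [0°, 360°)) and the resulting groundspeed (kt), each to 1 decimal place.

Leg 1: desired track 153.2°; wind correction -13.2° → command heading 140.0°, groundspeed 117.3 kt
Leg 2: desired track 102.9°; wind correction +2.0° → command heading 104.9°, groundspeed 106.9 kt
Leg 3: desired track 11.5°; wind correction +19.0° → command heading 30.5°, groundspeed 156.8 kt
Leg 4: desired track 224.8°; wind correction -17.1° → command heading 207.7°, groundspeed 174.4 kt
Leg 5: desired track 305.4°; wind correction +5.3° → command heading 310.7°, groundspeed 207.9 kt

Leg 1: heading=140.0°, groundspeed=117.3 kt
Leg 2: heading=104.9°, groundspeed=106.9 kt
Leg 3: heading=30.5°, groundspeed=156.8 kt
Leg 4: heading=207.7°, groundspeed=174.4 kt
Leg 5: heading=310.7°, groundspeed=207.9 kt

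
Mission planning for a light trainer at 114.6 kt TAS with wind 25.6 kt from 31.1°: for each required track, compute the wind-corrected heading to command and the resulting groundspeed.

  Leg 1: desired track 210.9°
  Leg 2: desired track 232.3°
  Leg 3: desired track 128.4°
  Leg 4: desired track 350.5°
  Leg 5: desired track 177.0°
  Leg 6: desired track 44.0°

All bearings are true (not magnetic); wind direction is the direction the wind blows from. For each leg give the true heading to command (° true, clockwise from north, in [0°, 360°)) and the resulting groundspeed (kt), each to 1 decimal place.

Leg 1: heading=210.9°, groundspeed=140.2 kt
Leg 2: heading=236.9°, groundspeed=138.1 kt
Leg 3: heading=115.6°, groundspeed=115.0 kt
Leg 4: heading=358.9°, groundspeed=93.9 kt
Leg 5: heading=169.8°, groundspeed=134.9 kt
Leg 6: heading=41.1°, groundspeed=89.5 kt

Leg 1: desired track 210.9°; wind correction +0.0° → command heading 210.9°, groundspeed 140.2 kt
Leg 2: desired track 232.3°; wind correction +4.6° → command heading 236.9°, groundspeed 138.1 kt
Leg 3: desired track 128.4°; wind correction -12.8° → command heading 115.6°, groundspeed 115.0 kt
Leg 4: desired track 350.5°; wind correction +8.4° → command heading 358.9°, groundspeed 93.9 kt
Leg 5: desired track 177.0°; wind correction -7.2° → command heading 169.8°, groundspeed 134.9 kt
Leg 6: desired track 44.0°; wind correction -2.9° → command heading 41.1°, groundspeed 89.5 kt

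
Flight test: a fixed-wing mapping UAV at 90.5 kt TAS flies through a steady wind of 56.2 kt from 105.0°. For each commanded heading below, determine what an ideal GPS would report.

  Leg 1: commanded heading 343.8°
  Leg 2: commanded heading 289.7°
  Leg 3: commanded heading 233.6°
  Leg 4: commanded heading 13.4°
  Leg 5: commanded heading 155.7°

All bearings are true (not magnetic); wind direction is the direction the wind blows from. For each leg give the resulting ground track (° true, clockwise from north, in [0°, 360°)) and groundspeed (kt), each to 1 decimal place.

Leg 1: heading 343.8°; drift -21.9° → track 321.9°, groundspeed 128.9 kt
Leg 2: heading 289.7°; drift -1.8° → track 287.9°, groundspeed 146.6 kt
Leg 3: heading 233.6°; drift +19.3° → track 252.9°, groundspeed 133.0 kt
Leg 4: heading 13.4°; drift -31.4° → track 342.0°, groundspeed 107.9 kt
Leg 5: heading 155.7°; drift +38.4° → track 194.1°, groundspeed 70.0 kt

Leg 1: track=321.9°, groundspeed=128.9 kt
Leg 2: track=287.9°, groundspeed=146.6 kt
Leg 3: track=252.9°, groundspeed=133.0 kt
Leg 4: track=342.0°, groundspeed=107.9 kt
Leg 5: track=194.1°, groundspeed=70.0 kt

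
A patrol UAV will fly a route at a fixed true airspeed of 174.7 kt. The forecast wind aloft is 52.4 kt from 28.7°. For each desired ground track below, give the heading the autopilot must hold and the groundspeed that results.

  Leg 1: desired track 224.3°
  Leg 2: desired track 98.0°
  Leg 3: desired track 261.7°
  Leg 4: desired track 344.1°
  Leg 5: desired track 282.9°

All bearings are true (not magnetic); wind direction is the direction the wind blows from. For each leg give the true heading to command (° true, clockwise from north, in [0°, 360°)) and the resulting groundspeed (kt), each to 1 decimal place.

Leg 1: heading=228.9°, groundspeed=224.6 kt
Leg 2: heading=81.7°, groundspeed=149.2 kt
Leg 3: heading=275.6°, groundspeed=201.1 kt
Leg 4: heading=356.3°, groundspeed=133.5 kt
Leg 5: heading=299.7°, groundspeed=181.5 kt

Leg 1: desired track 224.3°; wind correction +4.6° → command heading 228.9°, groundspeed 224.6 kt
Leg 2: desired track 98.0°; wind correction -16.3° → command heading 81.7°, groundspeed 149.2 kt
Leg 3: desired track 261.7°; wind correction +13.9° → command heading 275.6°, groundspeed 201.1 kt
Leg 4: desired track 344.1°; wind correction +12.2° → command heading 356.3°, groundspeed 133.5 kt
Leg 5: desired track 282.9°; wind correction +16.8° → command heading 299.7°, groundspeed 181.5 kt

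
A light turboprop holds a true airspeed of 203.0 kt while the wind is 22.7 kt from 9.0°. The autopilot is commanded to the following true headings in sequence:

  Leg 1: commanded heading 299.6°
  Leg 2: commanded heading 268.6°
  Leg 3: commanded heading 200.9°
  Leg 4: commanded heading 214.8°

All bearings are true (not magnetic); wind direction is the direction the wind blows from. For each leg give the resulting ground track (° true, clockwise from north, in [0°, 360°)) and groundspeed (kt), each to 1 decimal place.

Leg 1: heading 299.6°; drift -6.2° → track 293.4°, groundspeed 196.2 kt
Leg 2: heading 268.6°; drift -6.2° → track 262.4°, groundspeed 208.3 kt
Leg 3: heading 200.9°; drift -1.2° → track 199.7°, groundspeed 225.3 kt
Leg 4: heading 214.8°; drift -2.5° → track 212.3°, groundspeed 223.7 kt

Leg 1: track=293.4°, groundspeed=196.2 kt
Leg 2: track=262.4°, groundspeed=208.3 kt
Leg 3: track=199.7°, groundspeed=225.3 kt
Leg 4: track=212.3°, groundspeed=223.7 kt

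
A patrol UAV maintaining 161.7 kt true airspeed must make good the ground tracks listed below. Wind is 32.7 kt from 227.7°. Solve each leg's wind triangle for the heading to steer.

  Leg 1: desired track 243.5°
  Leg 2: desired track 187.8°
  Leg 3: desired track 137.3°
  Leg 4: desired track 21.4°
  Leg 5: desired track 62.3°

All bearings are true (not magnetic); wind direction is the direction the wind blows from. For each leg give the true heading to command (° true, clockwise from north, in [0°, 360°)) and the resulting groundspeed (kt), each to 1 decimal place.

Leg 1: desired track 243.5°; wind correction -3.2° → command heading 240.3°, groundspeed 130.0 kt
Leg 2: desired track 187.8°; wind correction +7.5° → command heading 195.3°, groundspeed 135.2 kt
Leg 3: desired track 137.3°; wind correction +11.7° → command heading 149.0°, groundspeed 158.6 kt
Leg 4: desired track 21.4°; wind correction -5.1° → command heading 16.3°, groundspeed 190.4 kt
Leg 5: desired track 62.3°; wind correction +2.9° → command heading 65.2°, groundspeed 193.1 kt

Leg 1: heading=240.3°, groundspeed=130.0 kt
Leg 2: heading=195.3°, groundspeed=135.2 kt
Leg 3: heading=149.0°, groundspeed=158.6 kt
Leg 4: heading=16.3°, groundspeed=190.4 kt
Leg 5: heading=65.2°, groundspeed=193.1 kt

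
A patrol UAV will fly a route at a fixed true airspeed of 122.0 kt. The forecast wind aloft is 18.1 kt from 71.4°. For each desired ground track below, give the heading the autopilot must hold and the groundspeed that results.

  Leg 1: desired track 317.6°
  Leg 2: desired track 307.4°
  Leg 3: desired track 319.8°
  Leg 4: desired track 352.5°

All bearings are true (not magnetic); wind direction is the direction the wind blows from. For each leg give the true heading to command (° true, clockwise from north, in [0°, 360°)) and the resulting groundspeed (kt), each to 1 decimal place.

Leg 1: desired track 317.6°; wind correction +7.8° → command heading 325.4°, groundspeed 128.2 kt
Leg 2: desired track 307.4°; wind correction +7.1° → command heading 314.5°, groundspeed 131.2 kt
Leg 3: desired track 319.8°; wind correction +7.9° → command heading 327.7°, groundspeed 127.5 kt
Leg 4: desired track 352.5°; wind correction +8.4° → command heading 0.9°, groundspeed 117.2 kt

Leg 1: heading=325.4°, groundspeed=128.2 kt
Leg 2: heading=314.5°, groundspeed=131.2 kt
Leg 3: heading=327.7°, groundspeed=127.5 kt
Leg 4: heading=0.9°, groundspeed=117.2 kt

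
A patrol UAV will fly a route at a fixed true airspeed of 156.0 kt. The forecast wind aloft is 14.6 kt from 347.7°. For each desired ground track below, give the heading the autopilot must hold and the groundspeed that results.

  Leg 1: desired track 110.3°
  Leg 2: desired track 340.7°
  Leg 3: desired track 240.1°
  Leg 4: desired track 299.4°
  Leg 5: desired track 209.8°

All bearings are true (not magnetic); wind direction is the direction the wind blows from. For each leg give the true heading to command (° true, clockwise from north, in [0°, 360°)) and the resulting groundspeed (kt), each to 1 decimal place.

Leg 1: heading=105.8°, groundspeed=163.4 kt
Leg 2: heading=341.4°, groundspeed=141.5 kt
Leg 3: heading=245.2°, groundspeed=159.8 kt
Leg 4: heading=303.4°, groundspeed=145.9 kt
Leg 5: heading=213.4°, groundspeed=166.5 kt

Leg 1: desired track 110.3°; wind correction -4.5° → command heading 105.8°, groundspeed 163.4 kt
Leg 2: desired track 340.7°; wind correction +0.7° → command heading 341.4°, groundspeed 141.5 kt
Leg 3: desired track 240.1°; wind correction +5.1° → command heading 245.2°, groundspeed 159.8 kt
Leg 4: desired track 299.4°; wind correction +4.0° → command heading 303.4°, groundspeed 145.9 kt
Leg 5: desired track 209.8°; wind correction +3.6° → command heading 213.4°, groundspeed 166.5 kt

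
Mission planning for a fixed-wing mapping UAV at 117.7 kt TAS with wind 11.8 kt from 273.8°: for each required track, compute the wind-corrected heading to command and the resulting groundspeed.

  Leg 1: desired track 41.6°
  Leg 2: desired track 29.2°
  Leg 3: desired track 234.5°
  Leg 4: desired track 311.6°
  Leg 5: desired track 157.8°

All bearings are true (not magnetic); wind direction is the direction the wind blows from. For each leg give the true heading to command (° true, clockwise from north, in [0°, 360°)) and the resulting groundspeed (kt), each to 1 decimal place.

Leg 1: desired track 41.6°; wind correction -4.5° → command heading 37.1°, groundspeed 124.6 kt
Leg 2: desired track 29.2°; wind correction -5.2° → command heading 24.0°, groundspeed 122.3 kt
Leg 3: desired track 234.5°; wind correction +3.6° → command heading 238.1°, groundspeed 108.3 kt
Leg 4: desired track 311.6°; wind correction -3.5° → command heading 308.1°, groundspeed 108.2 kt
Leg 5: desired track 157.8°; wind correction +5.2° → command heading 163.0°, groundspeed 122.4 kt

Leg 1: heading=37.1°, groundspeed=124.6 kt
Leg 2: heading=24.0°, groundspeed=122.3 kt
Leg 3: heading=238.1°, groundspeed=108.3 kt
Leg 4: heading=308.1°, groundspeed=108.2 kt
Leg 5: heading=163.0°, groundspeed=122.4 kt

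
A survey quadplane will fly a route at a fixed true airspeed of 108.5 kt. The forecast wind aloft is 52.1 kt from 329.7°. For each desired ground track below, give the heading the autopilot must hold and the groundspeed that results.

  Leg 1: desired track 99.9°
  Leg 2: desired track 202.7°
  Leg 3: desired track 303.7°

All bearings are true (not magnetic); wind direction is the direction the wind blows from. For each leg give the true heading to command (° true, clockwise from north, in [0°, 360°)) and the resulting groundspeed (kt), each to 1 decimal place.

Leg 1: heading=78.4°, groundspeed=134.6 kt
Leg 2: heading=225.3°, groundspeed=131.6 kt
Leg 3: heading=315.9°, groundspeed=59.2 kt

Leg 1: desired track 99.9°; wind correction -21.5° → command heading 78.4°, groundspeed 134.6 kt
Leg 2: desired track 202.7°; wind correction +22.6° → command heading 225.3°, groundspeed 131.6 kt
Leg 3: desired track 303.7°; wind correction +12.2° → command heading 315.9°, groundspeed 59.2 kt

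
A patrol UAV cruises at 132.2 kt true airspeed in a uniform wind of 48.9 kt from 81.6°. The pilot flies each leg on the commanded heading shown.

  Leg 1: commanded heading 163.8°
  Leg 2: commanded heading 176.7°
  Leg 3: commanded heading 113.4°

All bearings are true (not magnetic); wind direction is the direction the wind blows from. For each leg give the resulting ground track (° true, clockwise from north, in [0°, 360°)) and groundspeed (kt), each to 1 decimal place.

Leg 1: track=184.9°, groundspeed=134.6 kt
Leg 2: track=196.3°, groundspeed=145.0 kt
Leg 3: track=129.3°, groundspeed=94.2 kt

Leg 1: heading 163.8°; drift +21.1° → track 184.9°, groundspeed 134.6 kt
Leg 2: heading 176.7°; drift +19.6° → track 196.3°, groundspeed 145.0 kt
Leg 3: heading 113.4°; drift +15.9° → track 129.3°, groundspeed 94.2 kt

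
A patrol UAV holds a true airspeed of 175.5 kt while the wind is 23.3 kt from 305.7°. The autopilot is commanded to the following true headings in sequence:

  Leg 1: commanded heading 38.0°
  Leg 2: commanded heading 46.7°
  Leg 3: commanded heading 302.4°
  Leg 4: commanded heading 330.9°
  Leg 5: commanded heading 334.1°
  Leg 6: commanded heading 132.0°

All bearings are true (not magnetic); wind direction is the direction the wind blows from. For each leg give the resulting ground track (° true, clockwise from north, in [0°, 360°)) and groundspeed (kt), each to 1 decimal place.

Leg 1: heading 38.0°; drift +7.5° → track 45.5°, groundspeed 178.0 kt
Leg 2: heading 46.7°; drift +7.2° → track 53.9°, groundspeed 181.4 kt
Leg 3: heading 302.4°; drift -0.5° → track 301.9°, groundspeed 152.2 kt
Leg 4: heading 330.9°; drift +3.7° → track 334.6°, groundspeed 154.7 kt
Leg 5: heading 334.1°; drift +4.1° → track 338.2°, groundspeed 155.4 kt
Leg 6: heading 132.0°; drift -0.7° → track 131.3°, groundspeed 198.7 kt

Leg 1: track=45.5°, groundspeed=178.0 kt
Leg 2: track=53.9°, groundspeed=181.4 kt
Leg 3: track=301.9°, groundspeed=152.2 kt
Leg 4: track=334.6°, groundspeed=154.7 kt
Leg 5: track=338.2°, groundspeed=155.4 kt
Leg 6: track=131.3°, groundspeed=198.7 kt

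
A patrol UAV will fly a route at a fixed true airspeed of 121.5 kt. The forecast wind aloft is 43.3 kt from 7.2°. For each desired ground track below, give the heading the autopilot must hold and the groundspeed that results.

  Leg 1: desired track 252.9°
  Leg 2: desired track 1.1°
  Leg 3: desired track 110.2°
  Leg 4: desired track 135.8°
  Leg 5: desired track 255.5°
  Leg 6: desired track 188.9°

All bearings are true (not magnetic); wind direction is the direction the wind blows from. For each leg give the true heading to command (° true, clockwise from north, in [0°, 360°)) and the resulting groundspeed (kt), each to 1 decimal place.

Leg 1: heading=271.9°, groundspeed=132.7 kt
Leg 2: heading=3.3°, groundspeed=78.4 kt
Leg 3: heading=89.9°, groundspeed=123.7 kt
Leg 4: heading=119.6°, groundspeed=143.7 kt
Leg 5: heading=274.8°, groundspeed=130.7 kt
Leg 6: heading=189.5°, groundspeed=164.8 kt

Leg 1: desired track 252.9°; wind correction +19.0° → command heading 271.9°, groundspeed 132.7 kt
Leg 2: desired track 1.1°; wind correction +2.2° → command heading 3.3°, groundspeed 78.4 kt
Leg 3: desired track 110.2°; wind correction -20.3° → command heading 89.9°, groundspeed 123.7 kt
Leg 4: desired track 135.8°; wind correction -16.2° → command heading 119.6°, groundspeed 143.7 kt
Leg 5: desired track 255.5°; wind correction +19.3° → command heading 274.8°, groundspeed 130.7 kt
Leg 6: desired track 188.9°; wind correction +0.6° → command heading 189.5°, groundspeed 164.8 kt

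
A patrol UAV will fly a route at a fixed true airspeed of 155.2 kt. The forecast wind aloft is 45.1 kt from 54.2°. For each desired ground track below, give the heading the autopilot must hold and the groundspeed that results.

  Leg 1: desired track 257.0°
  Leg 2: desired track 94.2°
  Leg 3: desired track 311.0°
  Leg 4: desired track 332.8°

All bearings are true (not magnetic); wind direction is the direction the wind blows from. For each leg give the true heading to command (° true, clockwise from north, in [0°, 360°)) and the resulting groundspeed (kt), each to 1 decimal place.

Leg 1: desired track 257.0°; wind correction +6.5° → command heading 263.5°, groundspeed 195.8 kt
Leg 2: desired track 94.2°; wind correction -10.8° → command heading 83.4°, groundspeed 117.9 kt
Leg 3: desired track 311.0°; wind correction +16.4° → command heading 327.4°, groundspeed 159.2 kt
Leg 4: desired track 332.8°; wind correction +16.7° → command heading 349.5°, groundspeed 141.9 kt

Leg 1: heading=263.5°, groundspeed=195.8 kt
Leg 2: heading=83.4°, groundspeed=117.9 kt
Leg 3: heading=327.4°, groundspeed=159.2 kt
Leg 4: heading=349.5°, groundspeed=141.9 kt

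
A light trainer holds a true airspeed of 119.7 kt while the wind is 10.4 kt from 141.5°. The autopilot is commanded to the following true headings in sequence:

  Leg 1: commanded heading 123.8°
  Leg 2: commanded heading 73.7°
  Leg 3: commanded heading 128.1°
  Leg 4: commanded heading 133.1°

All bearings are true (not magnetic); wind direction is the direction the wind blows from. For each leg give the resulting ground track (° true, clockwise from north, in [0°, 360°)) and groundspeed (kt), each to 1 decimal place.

Leg 1: heading 123.8°; drift -1.6° → track 122.2°, groundspeed 109.8 kt
Leg 2: heading 73.7°; drift -4.8° → track 68.9°, groundspeed 116.2 kt
Leg 3: heading 128.1°; drift -1.3° → track 126.8°, groundspeed 109.6 kt
Leg 4: heading 133.1°; drift -0.8° → track 132.3°, groundspeed 109.4 kt

Leg 1: track=122.2°, groundspeed=109.8 kt
Leg 2: track=68.9°, groundspeed=116.2 kt
Leg 3: track=126.8°, groundspeed=109.6 kt
Leg 4: track=132.3°, groundspeed=109.4 kt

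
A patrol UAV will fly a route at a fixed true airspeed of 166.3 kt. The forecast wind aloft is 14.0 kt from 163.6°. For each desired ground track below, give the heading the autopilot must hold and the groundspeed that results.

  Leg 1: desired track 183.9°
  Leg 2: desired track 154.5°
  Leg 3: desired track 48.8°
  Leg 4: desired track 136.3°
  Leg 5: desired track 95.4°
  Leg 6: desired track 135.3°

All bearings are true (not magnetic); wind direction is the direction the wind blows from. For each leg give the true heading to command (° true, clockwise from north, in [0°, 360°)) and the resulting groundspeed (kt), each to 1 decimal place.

Leg 1: heading=182.2°, groundspeed=153.1 kt
Leg 2: heading=155.3°, groundspeed=152.5 kt
Leg 3: heading=53.2°, groundspeed=171.7 kt
Leg 4: heading=138.5°, groundspeed=153.7 kt
Leg 5: heading=99.9°, groundspeed=160.6 kt
Leg 6: heading=137.6°, groundspeed=153.8 kt

Leg 1: desired track 183.9°; wind correction -1.7° → command heading 182.2°, groundspeed 153.1 kt
Leg 2: desired track 154.5°; wind correction +0.8° → command heading 155.3°, groundspeed 152.5 kt
Leg 3: desired track 48.8°; wind correction +4.4° → command heading 53.2°, groundspeed 171.7 kt
Leg 4: desired track 136.3°; wind correction +2.2° → command heading 138.5°, groundspeed 153.7 kt
Leg 5: desired track 95.4°; wind correction +4.5° → command heading 99.9°, groundspeed 160.6 kt
Leg 6: desired track 135.3°; wind correction +2.3° → command heading 137.6°, groundspeed 153.8 kt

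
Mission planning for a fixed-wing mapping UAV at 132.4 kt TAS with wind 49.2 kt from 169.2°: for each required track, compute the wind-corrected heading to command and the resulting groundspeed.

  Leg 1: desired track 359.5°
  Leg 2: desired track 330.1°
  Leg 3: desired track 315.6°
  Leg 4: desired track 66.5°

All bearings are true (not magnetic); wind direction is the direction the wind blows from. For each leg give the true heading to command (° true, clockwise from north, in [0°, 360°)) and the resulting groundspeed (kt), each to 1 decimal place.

Leg 1: desired track 359.5°; wind correction +3.8° → command heading 3.3°, groundspeed 180.5 kt
Leg 2: desired track 330.1°; wind correction -7.0° → command heading 323.1°, groundspeed 177.9 kt
Leg 3: desired track 315.6°; wind correction -11.9° → command heading 303.7°, groundspeed 170.6 kt
Leg 4: desired track 66.5°; wind correction +21.3° → command heading 87.8°, groundspeed 134.2 kt

Leg 1: heading=3.3°, groundspeed=180.5 kt
Leg 2: heading=323.1°, groundspeed=177.9 kt
Leg 3: heading=303.7°, groundspeed=170.6 kt
Leg 4: heading=87.8°, groundspeed=134.2 kt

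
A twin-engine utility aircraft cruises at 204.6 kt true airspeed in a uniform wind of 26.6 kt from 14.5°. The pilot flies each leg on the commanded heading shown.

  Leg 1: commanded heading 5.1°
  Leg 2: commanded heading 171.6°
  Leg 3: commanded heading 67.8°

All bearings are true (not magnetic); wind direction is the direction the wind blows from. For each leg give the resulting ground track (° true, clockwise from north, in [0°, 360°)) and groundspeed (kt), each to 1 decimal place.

Leg 1: track=3.7°, groundspeed=178.4 kt
Leg 2: track=174.2°, groundspeed=229.3 kt
Leg 3: track=74.2°, groundspeed=189.9 kt

Leg 1: heading 5.1°; drift -1.4° → track 3.7°, groundspeed 178.4 kt
Leg 2: heading 171.6°; drift +2.6° → track 174.2°, groundspeed 229.3 kt
Leg 3: heading 67.8°; drift +6.4° → track 74.2°, groundspeed 189.9 kt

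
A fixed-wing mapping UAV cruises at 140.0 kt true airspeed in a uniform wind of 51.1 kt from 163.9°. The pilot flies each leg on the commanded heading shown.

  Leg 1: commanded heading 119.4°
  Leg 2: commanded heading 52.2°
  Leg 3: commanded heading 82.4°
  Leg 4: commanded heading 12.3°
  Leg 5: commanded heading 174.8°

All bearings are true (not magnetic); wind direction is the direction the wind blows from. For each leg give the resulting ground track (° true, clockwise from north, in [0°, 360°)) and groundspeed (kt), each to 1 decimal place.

Leg 1: track=100.3°, groundspeed=109.6 kt
Leg 2: track=35.6°, groundspeed=165.8 kt
Leg 3: track=61.5°, groundspeed=141.8 kt
Leg 4: track=4.8°, groundspeed=186.5 kt
Leg 5: track=180.9°, groundspeed=90.3 kt

Leg 1: heading 119.4°; drift -19.1° → track 100.3°, groundspeed 109.6 kt
Leg 2: heading 52.2°; drift -16.6° → track 35.6°, groundspeed 165.8 kt
Leg 3: heading 82.4°; drift -20.9° → track 61.5°, groundspeed 141.8 kt
Leg 4: heading 12.3°; drift -7.5° → track 4.8°, groundspeed 186.5 kt
Leg 5: heading 174.8°; drift +6.1° → track 180.9°, groundspeed 90.3 kt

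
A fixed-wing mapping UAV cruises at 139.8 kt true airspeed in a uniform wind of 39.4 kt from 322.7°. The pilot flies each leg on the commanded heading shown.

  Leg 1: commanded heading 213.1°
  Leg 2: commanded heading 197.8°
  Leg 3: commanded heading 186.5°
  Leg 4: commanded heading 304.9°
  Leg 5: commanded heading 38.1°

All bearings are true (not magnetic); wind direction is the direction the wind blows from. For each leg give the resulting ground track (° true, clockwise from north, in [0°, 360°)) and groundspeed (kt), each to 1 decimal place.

Leg 1: track=199.5°, groundspeed=157.5 kt
Leg 2: track=186.5°, groundspeed=165.5 kt
Leg 3: track=177.3°, groundspeed=170.4 kt
Leg 4: track=298.2°, groundspeed=103.0 kt
Leg 5: track=54.5°, groundspeed=135.3 kt

Leg 1: heading 213.1°; drift -13.6° → track 199.5°, groundspeed 157.5 kt
Leg 2: heading 197.8°; drift -11.3° → track 186.5°, groundspeed 165.5 kt
Leg 3: heading 186.5°; drift -9.2° → track 177.3°, groundspeed 170.4 kt
Leg 4: heading 304.9°; drift -6.7° → track 298.2°, groundspeed 103.0 kt
Leg 5: heading 38.1°; drift +16.4° → track 54.5°, groundspeed 135.3 kt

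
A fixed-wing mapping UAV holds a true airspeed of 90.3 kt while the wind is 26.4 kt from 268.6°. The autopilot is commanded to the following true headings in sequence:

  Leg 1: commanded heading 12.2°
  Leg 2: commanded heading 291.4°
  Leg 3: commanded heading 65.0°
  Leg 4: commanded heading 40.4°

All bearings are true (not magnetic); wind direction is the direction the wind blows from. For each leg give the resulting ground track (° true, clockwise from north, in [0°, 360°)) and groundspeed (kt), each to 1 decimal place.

Leg 1: track=27.1°, groundspeed=99.9 kt
Leg 2: track=300.2°, groundspeed=66.8 kt
Leg 3: track=70.3°, groundspeed=115.0 kt
Leg 4: track=50.7°, groundspeed=109.7 kt

Leg 1: heading 12.2°; drift +14.9° → track 27.1°, groundspeed 99.9 kt
Leg 2: heading 291.4°; drift +8.8° → track 300.2°, groundspeed 66.8 kt
Leg 3: heading 65.0°; drift +5.3° → track 70.3°, groundspeed 115.0 kt
Leg 4: heading 40.4°; drift +10.3° → track 50.7°, groundspeed 109.7 kt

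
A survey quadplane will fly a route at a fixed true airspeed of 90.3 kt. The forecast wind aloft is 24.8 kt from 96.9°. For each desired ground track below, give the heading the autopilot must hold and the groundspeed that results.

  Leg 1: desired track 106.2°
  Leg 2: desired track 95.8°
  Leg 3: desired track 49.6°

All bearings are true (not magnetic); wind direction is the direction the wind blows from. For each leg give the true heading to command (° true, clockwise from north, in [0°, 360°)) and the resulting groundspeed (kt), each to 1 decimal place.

Leg 1: desired track 106.2°; wind correction -2.5° → command heading 103.7°, groundspeed 65.7 kt
Leg 2: desired track 95.8°; wind correction +0.3° → command heading 96.1°, groundspeed 65.5 kt
Leg 3: desired track 49.6°; wind correction +11.6° → command heading 61.2°, groundspeed 71.6 kt

Leg 1: heading=103.7°, groundspeed=65.7 kt
Leg 2: heading=96.1°, groundspeed=65.5 kt
Leg 3: heading=61.2°, groundspeed=71.6 kt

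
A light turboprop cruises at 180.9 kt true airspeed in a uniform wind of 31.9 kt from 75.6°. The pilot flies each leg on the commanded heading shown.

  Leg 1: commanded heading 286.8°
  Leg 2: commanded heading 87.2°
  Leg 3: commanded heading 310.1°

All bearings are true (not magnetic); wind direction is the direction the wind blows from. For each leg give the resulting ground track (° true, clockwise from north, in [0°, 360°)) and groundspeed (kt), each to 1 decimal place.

Leg 1: heading 286.8°; drift -4.5° → track 282.3°, groundspeed 208.8 kt
Leg 2: heading 87.2°; drift +2.5° → track 89.7°, groundspeed 149.8 kt
Leg 3: heading 310.1°; drift -7.4° → track 302.7°, groundspeed 201.1 kt

Leg 1: track=282.3°, groundspeed=208.8 kt
Leg 2: track=89.7°, groundspeed=149.8 kt
Leg 3: track=302.7°, groundspeed=201.1 kt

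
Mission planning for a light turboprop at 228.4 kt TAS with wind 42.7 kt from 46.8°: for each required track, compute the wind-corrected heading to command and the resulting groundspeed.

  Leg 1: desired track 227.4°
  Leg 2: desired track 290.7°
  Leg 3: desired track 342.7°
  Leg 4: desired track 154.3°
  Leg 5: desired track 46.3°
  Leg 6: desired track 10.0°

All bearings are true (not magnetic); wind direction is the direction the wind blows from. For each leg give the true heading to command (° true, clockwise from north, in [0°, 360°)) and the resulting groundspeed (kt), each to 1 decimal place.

Leg 1: heading=227.5°, groundspeed=271.1 kt
Leg 2: heading=300.4°, groundspeed=243.9 kt
Leg 3: heading=352.4°, groundspeed=206.5 kt
Leg 4: heading=144.0°, groundspeed=237.6 kt
Leg 5: heading=46.4°, groundspeed=185.7 kt
Leg 6: heading=16.4°, groundspeed=192.8 kt

Leg 1: desired track 227.4°; wind correction +0.1° → command heading 227.5°, groundspeed 271.1 kt
Leg 2: desired track 290.7°; wind correction +9.7° → command heading 300.4°, groundspeed 243.9 kt
Leg 3: desired track 342.7°; wind correction +9.7° → command heading 352.4°, groundspeed 206.5 kt
Leg 4: desired track 154.3°; wind correction -10.3° → command heading 144.0°, groundspeed 237.6 kt
Leg 5: desired track 46.3°; wind correction +0.1° → command heading 46.4°, groundspeed 185.7 kt
Leg 6: desired track 10.0°; wind correction +6.4° → command heading 16.4°, groundspeed 192.8 kt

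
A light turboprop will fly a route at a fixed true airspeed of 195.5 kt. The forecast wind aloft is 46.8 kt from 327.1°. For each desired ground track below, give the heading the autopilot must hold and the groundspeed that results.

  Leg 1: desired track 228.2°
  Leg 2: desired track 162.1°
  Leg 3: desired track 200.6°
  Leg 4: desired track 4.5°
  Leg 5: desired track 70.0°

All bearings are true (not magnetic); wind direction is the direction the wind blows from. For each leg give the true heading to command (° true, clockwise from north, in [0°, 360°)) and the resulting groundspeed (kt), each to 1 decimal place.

Leg 1: desired track 228.2°; wind correction +13.7° → command heading 241.9°, groundspeed 197.2 kt
Leg 2: desired track 162.1°; wind correction +3.6° → command heading 165.7°, groundspeed 240.3 kt
Leg 3: desired track 200.6°; wind correction +11.1° → command heading 211.7°, groundspeed 219.7 kt
Leg 4: desired track 4.5°; wind correction -8.4° → command heading 356.1°, groundspeed 156.2 kt
Leg 5: desired track 70.0°; wind correction -13.5° → command heading 56.5°, groundspeed 200.6 kt

Leg 1: heading=241.9°, groundspeed=197.2 kt
Leg 2: heading=165.7°, groundspeed=240.3 kt
Leg 3: heading=211.7°, groundspeed=219.7 kt
Leg 4: heading=356.1°, groundspeed=156.2 kt
Leg 5: heading=56.5°, groundspeed=200.6 kt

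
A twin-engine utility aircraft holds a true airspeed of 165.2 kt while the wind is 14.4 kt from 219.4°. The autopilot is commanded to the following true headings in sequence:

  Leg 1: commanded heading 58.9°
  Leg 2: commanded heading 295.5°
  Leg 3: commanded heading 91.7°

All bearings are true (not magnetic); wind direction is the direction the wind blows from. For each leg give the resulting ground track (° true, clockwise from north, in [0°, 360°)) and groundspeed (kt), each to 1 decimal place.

Leg 1: heading 58.9°; drift -1.5° → track 57.4°, groundspeed 178.8 kt
Leg 2: heading 295.5°; drift +4.9° → track 300.4°, groundspeed 162.3 kt
Leg 3: heading 91.7°; drift -3.7° → track 88.0°, groundspeed 174.4 kt

Leg 1: track=57.4°, groundspeed=178.8 kt
Leg 2: track=300.4°, groundspeed=162.3 kt
Leg 3: track=88.0°, groundspeed=174.4 kt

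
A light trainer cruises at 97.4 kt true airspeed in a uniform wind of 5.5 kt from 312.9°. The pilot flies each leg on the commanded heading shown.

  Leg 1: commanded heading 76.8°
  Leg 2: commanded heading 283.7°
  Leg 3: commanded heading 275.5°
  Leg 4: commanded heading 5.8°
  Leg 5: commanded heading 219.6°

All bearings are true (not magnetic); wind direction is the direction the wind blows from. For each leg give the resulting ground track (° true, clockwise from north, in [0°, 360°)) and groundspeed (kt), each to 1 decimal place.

Leg 1: track=79.4°, groundspeed=100.6 kt
Leg 2: track=282.0°, groundspeed=92.6 kt
Leg 3: track=273.4°, groundspeed=93.1 kt
Leg 4: track=8.5°, groundspeed=94.2 kt
Leg 5: track=216.4°, groundspeed=97.9 kt

Leg 1: heading 76.8°; drift +2.6° → track 79.4°, groundspeed 100.6 kt
Leg 2: heading 283.7°; drift -1.7° → track 282.0°, groundspeed 92.6 kt
Leg 3: heading 275.5°; drift -2.1° → track 273.4°, groundspeed 93.1 kt
Leg 4: heading 5.8°; drift +2.7° → track 8.5°, groundspeed 94.2 kt
Leg 5: heading 219.6°; drift -3.2° → track 216.4°, groundspeed 97.9 kt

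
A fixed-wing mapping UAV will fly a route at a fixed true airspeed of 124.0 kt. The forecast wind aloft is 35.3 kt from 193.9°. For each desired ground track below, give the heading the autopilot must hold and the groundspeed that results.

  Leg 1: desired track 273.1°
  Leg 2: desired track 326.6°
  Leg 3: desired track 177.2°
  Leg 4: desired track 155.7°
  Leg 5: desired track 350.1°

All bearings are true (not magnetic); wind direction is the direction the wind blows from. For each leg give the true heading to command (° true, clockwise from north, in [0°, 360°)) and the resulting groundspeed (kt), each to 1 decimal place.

Leg 1: desired track 273.1°; wind correction -16.2° → command heading 256.9°, groundspeed 112.4 kt
Leg 2: desired track 326.6°; wind correction -12.1° → command heading 314.5°, groundspeed 145.2 kt
Leg 3: desired track 177.2°; wind correction +4.7° → command heading 181.9°, groundspeed 89.8 kt
Leg 4: desired track 155.7°; wind correction +10.1° → command heading 165.8°, groundspeed 94.3 kt
Leg 5: desired track 350.1°; wind correction -6.6° → command heading 343.5°, groundspeed 155.5 kt

Leg 1: heading=256.9°, groundspeed=112.4 kt
Leg 2: heading=314.5°, groundspeed=145.2 kt
Leg 3: heading=181.9°, groundspeed=89.8 kt
Leg 4: heading=165.8°, groundspeed=94.3 kt
Leg 5: heading=343.5°, groundspeed=155.5 kt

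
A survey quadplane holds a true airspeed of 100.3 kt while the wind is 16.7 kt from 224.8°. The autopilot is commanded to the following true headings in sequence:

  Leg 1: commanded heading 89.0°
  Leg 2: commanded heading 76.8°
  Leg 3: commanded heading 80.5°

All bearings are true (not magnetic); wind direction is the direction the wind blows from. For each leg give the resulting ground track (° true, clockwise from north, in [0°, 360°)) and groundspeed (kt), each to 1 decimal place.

Leg 1: heading 89.0°; drift -5.9° → track 83.1°, groundspeed 112.9 kt
Leg 2: heading 76.8°; drift -4.4° → track 72.4°, groundspeed 114.8 kt
Leg 3: heading 80.5°; drift -4.9° → track 75.6°, groundspeed 114.3 kt

Leg 1: track=83.1°, groundspeed=112.9 kt
Leg 2: track=72.4°, groundspeed=114.8 kt
Leg 3: track=75.6°, groundspeed=114.3 kt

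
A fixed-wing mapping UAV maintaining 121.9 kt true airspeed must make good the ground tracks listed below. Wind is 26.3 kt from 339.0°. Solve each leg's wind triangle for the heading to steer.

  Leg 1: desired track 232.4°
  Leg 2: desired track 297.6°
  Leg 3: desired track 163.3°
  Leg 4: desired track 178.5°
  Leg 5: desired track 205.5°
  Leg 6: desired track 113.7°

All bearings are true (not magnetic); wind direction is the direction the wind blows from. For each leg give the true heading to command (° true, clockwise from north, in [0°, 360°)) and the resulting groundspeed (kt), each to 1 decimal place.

Leg 1: desired track 232.4°; wind correction +11.9° → command heading 244.3°, groundspeed 126.8 kt
Leg 2: desired track 297.6°; wind correction +8.2° → command heading 305.8°, groundspeed 100.9 kt
Leg 3: desired track 163.3°; wind correction +0.9° → command heading 164.2°, groundspeed 148.1 kt
Leg 4: desired track 178.5°; wind correction +4.1° → command heading 182.6°, groundspeed 146.4 kt
Leg 5: desired track 205.5°; wind correction +9.0° → command heading 214.5°, groundspeed 138.5 kt
Leg 6: desired track 113.7°; wind correction -8.8° → command heading 104.9°, groundspeed 139.0 kt

Leg 1: heading=244.3°, groundspeed=126.8 kt
Leg 2: heading=305.8°, groundspeed=100.9 kt
Leg 3: heading=164.2°, groundspeed=148.1 kt
Leg 4: heading=182.6°, groundspeed=146.4 kt
Leg 5: heading=214.5°, groundspeed=138.5 kt
Leg 6: heading=104.9°, groundspeed=139.0 kt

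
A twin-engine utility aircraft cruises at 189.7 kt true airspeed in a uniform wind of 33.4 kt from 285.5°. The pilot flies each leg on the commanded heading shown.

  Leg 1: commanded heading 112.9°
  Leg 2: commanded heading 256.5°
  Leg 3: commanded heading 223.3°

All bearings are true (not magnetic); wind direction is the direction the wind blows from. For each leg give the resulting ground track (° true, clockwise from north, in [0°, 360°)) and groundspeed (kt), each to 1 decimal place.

Leg 1: heading 112.9°; drift -1.1° → track 111.8°, groundspeed 222.9 kt
Leg 2: heading 256.5°; drift -5.8° → track 250.7°, groundspeed 161.3 kt
Leg 3: heading 223.3°; drift -9.6° → track 213.7°, groundspeed 176.6 kt

Leg 1: track=111.8°, groundspeed=222.9 kt
Leg 2: track=250.7°, groundspeed=161.3 kt
Leg 3: track=213.7°, groundspeed=176.6 kt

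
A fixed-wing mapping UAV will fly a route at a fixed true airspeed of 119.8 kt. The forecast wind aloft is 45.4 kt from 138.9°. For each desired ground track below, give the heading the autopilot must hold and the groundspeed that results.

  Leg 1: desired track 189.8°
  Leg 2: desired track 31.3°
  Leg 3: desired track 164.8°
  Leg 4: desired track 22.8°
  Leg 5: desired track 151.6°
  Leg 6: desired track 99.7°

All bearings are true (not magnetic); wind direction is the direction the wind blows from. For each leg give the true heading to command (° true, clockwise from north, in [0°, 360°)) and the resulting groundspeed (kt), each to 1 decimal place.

Leg 1: desired track 189.8°; wind correction -17.1° → command heading 172.7°, groundspeed 85.9 kt
Leg 2: desired track 31.3°; wind correction +21.2° → command heading 52.5°, groundspeed 125.4 kt
Leg 3: desired track 164.8°; wind correction -9.5° → command heading 155.3°, groundspeed 77.3 kt
Leg 4: desired track 22.8°; wind correction +19.9° → command heading 42.7°, groundspeed 132.6 kt
Leg 5: desired track 151.6°; wind correction -4.8° → command heading 146.8°, groundspeed 75.1 kt
Leg 6: desired track 99.7°; wind correction +13.9° → command heading 113.6°, groundspeed 81.1 kt

Leg 1: heading=172.7°, groundspeed=85.9 kt
Leg 2: heading=52.5°, groundspeed=125.4 kt
Leg 3: heading=155.3°, groundspeed=77.3 kt
Leg 4: heading=42.7°, groundspeed=132.6 kt
Leg 5: heading=146.8°, groundspeed=75.1 kt
Leg 6: heading=113.6°, groundspeed=81.1 kt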